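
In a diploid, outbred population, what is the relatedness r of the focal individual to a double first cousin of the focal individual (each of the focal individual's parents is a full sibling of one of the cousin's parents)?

0.25

Each parent–offspring link contributes a factor of 1/2, and independent paths through distinct common ancestors add.
Double first cousins share both grandparent pairs — four paths of length 4: r = 4·(1/2)^4 = 1/4.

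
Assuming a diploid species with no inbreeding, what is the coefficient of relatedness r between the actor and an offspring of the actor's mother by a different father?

Each parent–offspring link contributes a factor of 1/2, and independent paths through distinct common ancestors add.
Half-sibs share one parent — one path of length 2: r = (1/2)^2 = 1/4.

0.25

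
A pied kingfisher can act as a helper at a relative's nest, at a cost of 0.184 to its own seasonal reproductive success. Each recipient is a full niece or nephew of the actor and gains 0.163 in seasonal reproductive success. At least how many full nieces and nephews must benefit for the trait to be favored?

5

r to a full niece or nephew = 1/4 (full aunt/uncle↔niece/nephew: two paths of length 3 through the shared grandparent pair: r = 2·(1/2)^3 = 1/4).
Hamilton's rule: n·r·B > C  ⇒  n > C/(r·B) = 0.184/(0.25·0.163) = 4.515.
The smallest integer exceeding 4.515 is 5.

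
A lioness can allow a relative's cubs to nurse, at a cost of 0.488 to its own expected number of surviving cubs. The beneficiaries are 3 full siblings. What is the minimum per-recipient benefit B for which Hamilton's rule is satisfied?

r to a full sibling = 0.5 (full sibs share both parents — two paths of length 2: r = 2·(1/2)^2 = 1/2).
Hamilton's rule with n recipients of equal r: n·r·B > C, so B > C/(n·r) = 0.488/(3·0.5) = 0.3253.

0.3253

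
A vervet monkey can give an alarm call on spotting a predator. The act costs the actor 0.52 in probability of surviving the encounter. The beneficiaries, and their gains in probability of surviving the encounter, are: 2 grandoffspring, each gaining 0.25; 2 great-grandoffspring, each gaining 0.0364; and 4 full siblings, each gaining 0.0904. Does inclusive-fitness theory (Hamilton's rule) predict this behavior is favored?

No

Hamilton's rule: the trait is favored when the sum of r·B over every recipient exceeds the actor's cost C.
r to a grandoffspring = 1/4 (two parent–offspring links: r = (1/2)^2 = 1/4).
r to a great-grandoffspring = 0.125 (three parent–offspring links: r = (1/2)^3 = 1/8).
r to a full sibling = 1/2 (full sibs share both parents — two paths of length 2: r = 2·(1/2)^2 = 1/2).
Summing one r·B term per recipient: 2·0.25·0.25 + 2·0.125·0.0364 + 4·0.5·0.0904 = 0.3149.
0.3149 < 0.52: the indirect benefit is less than the cost.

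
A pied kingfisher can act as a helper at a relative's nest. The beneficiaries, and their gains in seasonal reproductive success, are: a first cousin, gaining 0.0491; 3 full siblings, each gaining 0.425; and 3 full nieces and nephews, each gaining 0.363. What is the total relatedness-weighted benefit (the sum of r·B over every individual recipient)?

0.9158875

r to a first cousin = 0.125 (first cousins share one grandparent pair — two paths of length 4: r = 2·(1/2)^4 = 1/8).
r to a full sibling = 0.5 (full sibs share both parents — two paths of length 2: r = 2·(1/2)^2 = 1/2).
r to a full niece or nephew = 0.25 (full aunt/uncle↔niece/nephew: two paths of length 3 through the shared grandparent pair: r = 2·(1/2)^3 = 1/4).
Summing one r·B term per recipient: 1·0.125·0.0491 + 3·0.5·0.425 + 3·0.25·0.363 = 0.9158875.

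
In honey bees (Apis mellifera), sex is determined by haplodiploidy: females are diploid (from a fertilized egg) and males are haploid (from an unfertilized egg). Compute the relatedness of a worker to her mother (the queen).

0.5

One meiotic link between diploid queen and diploid daughter: r = 1/2.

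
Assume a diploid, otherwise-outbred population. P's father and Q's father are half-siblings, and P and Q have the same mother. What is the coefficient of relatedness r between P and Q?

Relatedness sums over independent paths through distinct common ancestors.
P and Q are related in two ways: half first cousins through their fathers (r = 1/16) and half-sibs through their shared mother (r = 1/4).
r = 1/16 + 1/4 = 0.3125.

0.3125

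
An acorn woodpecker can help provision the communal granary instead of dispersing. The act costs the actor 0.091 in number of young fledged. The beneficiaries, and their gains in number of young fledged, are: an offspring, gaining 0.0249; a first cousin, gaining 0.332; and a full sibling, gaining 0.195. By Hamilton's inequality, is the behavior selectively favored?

Hamilton's rule: the trait is favored when the sum of r·B over every recipient exceeds the actor's cost C.
r to an offspring = 0.5 (one parent–offspring link: r = (1/2)^1 = 1/2).
r to a first cousin = 1/8 (first cousins share one grandparent pair — two paths of length 4: r = 2·(1/2)^4 = 1/8).
r to a full sibling = 1/2 (full sibs share both parents — two paths of length 2: r = 2·(1/2)^2 = 1/2).
Summing one r·B term per recipient: 1·0.5·0.0249 + 1·0.125·0.332 + 1·0.5·0.195 = 0.15145.
0.15145 > 0.091: the indirect benefit exceeds the cost.

Yes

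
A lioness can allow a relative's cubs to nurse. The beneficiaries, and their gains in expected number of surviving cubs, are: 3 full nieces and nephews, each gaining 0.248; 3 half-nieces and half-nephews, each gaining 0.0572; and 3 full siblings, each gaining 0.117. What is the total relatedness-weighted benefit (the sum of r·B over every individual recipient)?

r to a full niece or nephew = 0.25 (full aunt/uncle↔niece/nephew: two paths of length 3 through the shared grandparent pair: r = 2·(1/2)^3 = 1/4).
r to a half-niece or half-nephew = 1/8 (half-aunt/uncle↔niece/nephew: one path of length 3: r = (1/2)^3 = 1/8).
r to a full sibling = 0.5 (full sibs share both parents — two paths of length 2: r = 2·(1/2)^2 = 1/2).
Summing one r·B term per recipient: 3·0.25·0.248 + 3·0.125·0.0572 + 3·0.5·0.117 = 0.38295.

0.38295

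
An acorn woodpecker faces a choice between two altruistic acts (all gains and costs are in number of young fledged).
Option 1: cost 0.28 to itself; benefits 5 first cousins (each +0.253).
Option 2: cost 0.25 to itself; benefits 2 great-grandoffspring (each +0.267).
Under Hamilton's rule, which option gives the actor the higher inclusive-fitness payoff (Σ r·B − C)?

Option 1

Option 1: r to a first cousin = 0.125.
Option 1: Σ r·B − C = (5·0.125·0.253) − 0.28 = -0.121875.
Option 2: r to a great-grandoffspring = 0.125.
Option 2: Σ r·B − C = (2·0.125·0.267) − 0.25 = -0.18325.
Option 1 has the higher net inclusive-fitness payoff.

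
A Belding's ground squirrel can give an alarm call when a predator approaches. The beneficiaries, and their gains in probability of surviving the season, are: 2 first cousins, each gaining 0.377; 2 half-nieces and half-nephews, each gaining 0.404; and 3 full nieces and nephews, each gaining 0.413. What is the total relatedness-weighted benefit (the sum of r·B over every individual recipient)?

r to a first cousin = 0.125 (first cousins share one grandparent pair — two paths of length 4: r = 2·(1/2)^4 = 1/8).
r to a half-niece or half-nephew = 0.125 (half-aunt/uncle↔niece/nephew: one path of length 3: r = (1/2)^3 = 1/8).
r to a full niece or nephew = 1/4 (full aunt/uncle↔niece/nephew: two paths of length 3 through the shared grandparent pair: r = 2·(1/2)^3 = 1/4).
Summing one r·B term per recipient: 2·0.125·0.377 + 2·0.125·0.404 + 3·0.25·0.413 = 0.505.

0.505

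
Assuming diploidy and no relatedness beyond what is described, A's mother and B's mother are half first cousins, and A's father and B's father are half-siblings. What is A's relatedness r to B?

Relatedness sums over independent paths through distinct common ancestors.
A and B are related in two ways: half second cousins through their mothers (r = 1/64) and half first cousins through their fathers (r = 1/16).
r = 1/64 + 1/16 = 0.078125.

0.078125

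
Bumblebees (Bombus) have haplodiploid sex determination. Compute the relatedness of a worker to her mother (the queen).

One meiotic link between diploid queen and diploid daughter: r = 1/2.

0.5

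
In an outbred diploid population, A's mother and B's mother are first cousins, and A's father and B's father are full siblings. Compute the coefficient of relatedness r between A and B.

Relatedness sums over independent paths through distinct common ancestors.
A and B are related in two ways: second cousins through their mothers (r = 1/32) and first cousins through their fathers (r = 1/8).
r = 1/32 + 1/8 = 0.15625.

0.15625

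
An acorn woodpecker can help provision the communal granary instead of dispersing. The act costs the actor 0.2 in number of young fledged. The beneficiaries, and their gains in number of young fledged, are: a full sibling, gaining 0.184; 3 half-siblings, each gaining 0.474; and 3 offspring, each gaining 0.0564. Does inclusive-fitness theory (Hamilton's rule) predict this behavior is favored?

Yes

Hamilton's rule: the trait is favored when the sum of r·B over every recipient exceeds the actor's cost C.
r to a full sibling = 0.5 (full sibs share both parents — two paths of length 2: r = 2·(1/2)^2 = 1/2).
r to a half-sibling = 1/4 (half-sibs share one parent — one path of length 2: r = (1/2)^2 = 1/4).
r to an offspring = 1/2 (one parent–offspring link: r = (1/2)^1 = 1/2).
Summing one r·B term per recipient: 1·0.5·0.184 + 3·0.25·0.474 + 3·0.5·0.0564 = 0.5321.
0.5321 > 0.2: the indirect benefit exceeds the cost.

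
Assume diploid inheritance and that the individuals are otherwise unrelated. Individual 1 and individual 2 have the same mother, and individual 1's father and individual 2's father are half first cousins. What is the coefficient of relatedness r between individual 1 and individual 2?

0.265625

Wright's path rule: contributions from independent ancestry routes add.
Individual 1 and individual 2 are related in two ways: half-sibs through their shared mother (r = 1/4) and half second cousins through their fathers (r = 1/64).
r = 1/4 + 1/64 = 0.265625.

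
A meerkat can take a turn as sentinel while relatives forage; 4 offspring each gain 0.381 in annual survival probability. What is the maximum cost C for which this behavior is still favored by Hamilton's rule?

0.762

r to an offspring = 1/2 (one parent–offspring link: r = (1/2)^1 = 1/2).
Hamilton's rule: n·r·B > C, so the trait is favored while C < n·r·B = 4·0.5·0.381 = 0.762.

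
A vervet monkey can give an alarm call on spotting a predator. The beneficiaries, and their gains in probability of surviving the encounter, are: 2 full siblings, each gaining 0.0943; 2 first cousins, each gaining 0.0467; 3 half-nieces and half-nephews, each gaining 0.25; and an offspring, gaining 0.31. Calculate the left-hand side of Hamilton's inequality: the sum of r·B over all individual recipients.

0.354725

r to a full sibling = 1/2 (full sibs share both parents — two paths of length 2: r = 2·(1/2)^2 = 1/2).
r to a first cousin = 0.125 (first cousins share one grandparent pair — two paths of length 4: r = 2·(1/2)^4 = 1/8).
r to a half-niece or half-nephew = 0.125 (half-aunt/uncle↔niece/nephew: one path of length 3: r = (1/2)^3 = 1/8).
r to an offspring = 1/2 (one parent–offspring link: r = (1/2)^1 = 1/2).
Summing one r·B term per recipient: 2·0.5·0.0943 + 2·0.125·0.0467 + 3·0.125·0.25 + 1·0.5·0.31 = 0.354725.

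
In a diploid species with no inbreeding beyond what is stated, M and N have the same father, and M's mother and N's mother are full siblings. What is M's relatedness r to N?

0.375

With two independent routes of shared ancestry, r is the sum of the two contributions.
M and N are related in two ways: half-sibs through their shared father (r = 1/4) and first cousins through their mothers (r = 1/8).
r = 1/4 + 1/8 = 0.375.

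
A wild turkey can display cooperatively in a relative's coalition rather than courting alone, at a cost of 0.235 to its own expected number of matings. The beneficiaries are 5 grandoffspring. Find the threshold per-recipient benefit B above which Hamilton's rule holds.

0.188

r to a grandoffspring = 1/4 (two parent–offspring links: r = (1/2)^2 = 1/4).
Hamilton's rule with n recipients of equal r: n·r·B > C, so B > C/(n·r) = 0.235/(5·0.25) = 0.188.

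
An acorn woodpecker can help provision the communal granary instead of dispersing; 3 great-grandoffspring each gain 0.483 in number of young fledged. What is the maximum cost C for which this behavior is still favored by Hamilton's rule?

0.181125

r to a great-grandoffspring = 1/8 (three parent–offspring links: r = (1/2)^3 = 1/8).
Hamilton's rule: n·r·B > C, so the trait is favored while C < n·r·B = 3·0.125·0.483 = 0.181125.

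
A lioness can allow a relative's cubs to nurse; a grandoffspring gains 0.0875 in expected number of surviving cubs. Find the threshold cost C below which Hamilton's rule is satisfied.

0.021875

r to a grandoffspring = 1/4 (two parent–offspring links: r = (1/2)^2 = 1/4).
Hamilton's rule: n·r·B > C, so the trait is favored while C < n·r·B = 1·0.25·0.0875 = 0.021875.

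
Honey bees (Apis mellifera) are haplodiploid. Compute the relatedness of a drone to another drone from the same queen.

Haploid brothers each carry a random half of the queen's diploid genome, so on average they share half: r = 1/2.

0.5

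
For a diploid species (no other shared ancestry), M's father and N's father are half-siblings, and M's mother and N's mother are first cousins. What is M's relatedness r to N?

0.09375

With two independent routes of shared ancestry, r is the sum of the two contributions.
M and N are related in two ways: half first cousins through their fathers (r = 1/16) and second cousins through their mothers (r = 1/32).
r = 1/16 + 1/32 = 0.09375.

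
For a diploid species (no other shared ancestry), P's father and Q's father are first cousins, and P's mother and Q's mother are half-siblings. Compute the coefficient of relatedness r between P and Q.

0.09375

Independent pedigree routes through distinct common ancestors add.
P and Q are related in two ways: second cousins through their fathers (r = 1/32) and half first cousins through their mothers (r = 1/16).
r = 1/32 + 1/16 = 0.09375.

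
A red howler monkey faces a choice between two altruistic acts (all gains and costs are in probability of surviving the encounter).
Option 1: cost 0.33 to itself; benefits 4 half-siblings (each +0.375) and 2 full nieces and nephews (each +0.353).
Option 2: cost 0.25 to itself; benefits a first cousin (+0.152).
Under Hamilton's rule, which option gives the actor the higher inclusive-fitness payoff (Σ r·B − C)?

Option 1: r to a half-sibling = 0.25.
Option 1: r to a full niece or nephew = 0.25.
Option 1: Σ r·B − C = (4·0.25·0.375 + 2·0.25·0.353) − 0.33 = 0.2215.
Option 2: r to a first cousin = 0.125.
Option 2: Σ r·B − C = (1·0.125·0.152) − 0.25 = -0.231.
Option 1 has the higher net inclusive-fitness payoff.

Option 1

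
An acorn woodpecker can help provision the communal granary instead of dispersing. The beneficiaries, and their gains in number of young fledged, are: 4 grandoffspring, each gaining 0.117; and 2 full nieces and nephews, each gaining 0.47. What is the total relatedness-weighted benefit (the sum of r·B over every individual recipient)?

0.352

r to a grandoffspring = 1/4 (two parent–offspring links: r = (1/2)^2 = 1/4).
r to a full niece or nephew = 1/4 (full aunt/uncle↔niece/nephew: two paths of length 3 through the shared grandparent pair: r = 2·(1/2)^3 = 1/4).
Summing one r·B term per recipient: 4·0.25·0.117 + 2·0.25·0.47 = 0.352.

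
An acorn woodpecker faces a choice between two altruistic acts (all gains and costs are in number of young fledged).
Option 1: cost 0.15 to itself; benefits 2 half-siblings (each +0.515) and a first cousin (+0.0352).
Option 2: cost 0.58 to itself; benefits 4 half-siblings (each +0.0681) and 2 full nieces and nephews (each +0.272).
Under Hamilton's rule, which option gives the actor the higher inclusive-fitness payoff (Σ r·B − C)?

Option 1: r to a half-sibling = 0.25.
Option 1: r to a first cousin = 0.125.
Option 1: Σ r·B − C = (2·0.25·0.515 + 1·0.125·0.0352) − 0.15 = 0.1119.
Option 2: r to a half-sibling = 0.25.
Option 2: r to a full niece or nephew = 0.25.
Option 2: Σ r·B − C = (4·0.25·0.0681 + 2·0.25·0.272) − 0.58 = -0.3759.
Option 1 has the higher net inclusive-fitness payoff.

Option 1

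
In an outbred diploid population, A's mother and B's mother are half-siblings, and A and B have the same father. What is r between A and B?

Relatedness sums over independent paths through distinct common ancestors.
A and B are related in two ways: half first cousins through their mothers (r = 1/16) and half-sibs through their shared father (r = 1/4).
r = 1/16 + 1/4 = 0.3125.

0.3125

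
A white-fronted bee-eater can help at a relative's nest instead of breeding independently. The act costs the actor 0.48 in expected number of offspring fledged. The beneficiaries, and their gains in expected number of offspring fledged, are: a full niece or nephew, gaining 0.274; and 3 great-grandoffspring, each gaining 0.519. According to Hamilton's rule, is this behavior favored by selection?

Hamilton's rule: the trait is favored when the sum of r·B over every recipient exceeds the actor's cost C.
r to a full niece or nephew = 0.25 (full aunt/uncle↔niece/nephew: two paths of length 3 through the shared grandparent pair: r = 2·(1/2)^3 = 1/4).
r to a great-grandoffspring = 0.125 (three parent–offspring links: r = (1/2)^3 = 1/8).
Summing one r·B term per recipient: 1·0.25·0.274 + 3·0.125·0.519 = 0.263125.
0.263125 < 0.48: the indirect benefit is less than the cost.

No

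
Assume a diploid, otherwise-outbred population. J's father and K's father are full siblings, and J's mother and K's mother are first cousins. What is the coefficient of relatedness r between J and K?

With two independent routes of shared ancestry, r is the sum of the two contributions.
J and K are related in two ways: first cousins through their fathers (r = 1/8) and second cousins through their mothers (r = 1/32).
r = 1/8 + 1/32 = 5/32 = 0.15625.

0.15625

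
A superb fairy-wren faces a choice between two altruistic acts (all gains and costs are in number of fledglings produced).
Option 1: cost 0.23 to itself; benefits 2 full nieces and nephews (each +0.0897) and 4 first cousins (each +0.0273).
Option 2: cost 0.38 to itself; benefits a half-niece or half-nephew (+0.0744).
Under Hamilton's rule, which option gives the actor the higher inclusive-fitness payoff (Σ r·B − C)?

Option 1: r to a full niece or nephew = 0.25.
Option 1: r to a first cousin = 0.125.
Option 1: Σ r·B − C = (2·0.25·0.0897 + 4·0.125·0.0273) − 0.23 = -0.1715.
Option 2: r to a half-niece or half-nephew = 0.125.
Option 2: Σ r·B − C = (1·0.125·0.0744) − 0.38 = -0.3707.
Option 1 has the higher net inclusive-fitness payoff.

Option 1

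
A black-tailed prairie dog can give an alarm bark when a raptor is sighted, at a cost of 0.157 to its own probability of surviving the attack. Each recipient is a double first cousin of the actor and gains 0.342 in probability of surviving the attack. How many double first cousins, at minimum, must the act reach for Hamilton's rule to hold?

r to a double first cousin = 0.25 (double first cousins share both grandparent pairs — four paths of length 4: r = 4·(1/2)^4 = 1/4).
Hamilton's rule: n·r·B > C  ⇒  n > C/(r·B) = 0.157/(0.25·0.342) = 1.836.
The smallest integer exceeding 1.836 is 2.

2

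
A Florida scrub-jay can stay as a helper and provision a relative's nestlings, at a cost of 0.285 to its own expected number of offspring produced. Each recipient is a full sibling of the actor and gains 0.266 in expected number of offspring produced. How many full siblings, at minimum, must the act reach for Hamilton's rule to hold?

r to a full sibling = 0.5 (full sibs share both parents — two paths of length 2: r = 2·(1/2)^2 = 1/2).
Hamilton's rule: n·r·B > C  ⇒  n > C/(r·B) = 0.285/(0.5·0.266) = 2.143.
The smallest integer exceeding 2.143 is 3.

3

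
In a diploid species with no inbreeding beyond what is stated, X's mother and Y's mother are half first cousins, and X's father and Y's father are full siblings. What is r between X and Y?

With two independent routes of shared ancestry, r is the sum of the two contributions.
X and Y are related in two ways: half second cousins through their mothers (r = 1/64) and first cousins through their fathers (r = 1/8).
r = 1/64 + 1/8 = 9/64 = 0.140625.

0.140625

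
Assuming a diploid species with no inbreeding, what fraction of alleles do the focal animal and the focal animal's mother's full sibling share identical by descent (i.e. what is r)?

Each parent–offspring link contributes a factor of 1/2, and independent paths through distinct common ancestors add.
Full aunt/uncle↔niece/nephew: two paths of length 3 through the shared grandparent pair: r = 2·(1/2)^3 = 1/4.

0.25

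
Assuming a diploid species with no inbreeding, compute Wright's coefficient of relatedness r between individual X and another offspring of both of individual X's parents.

Each parent–offspring link contributes a factor of 1/2, and independent paths through distinct common ancestors add.
Full sibs share both parents — two paths of length 2: r = 2·(1/2)^2 = 1/2.

0.5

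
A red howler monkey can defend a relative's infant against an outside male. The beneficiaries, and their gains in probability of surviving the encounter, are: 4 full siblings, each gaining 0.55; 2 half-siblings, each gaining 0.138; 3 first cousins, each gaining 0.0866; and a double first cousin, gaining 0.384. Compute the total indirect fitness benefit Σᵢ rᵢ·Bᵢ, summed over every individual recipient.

1.297475

r to a full sibling = 1/2 (full sibs share both parents — two paths of length 2: r = 2·(1/2)^2 = 1/2).
r to a half-sibling = 1/4 (half-sibs share one parent — one path of length 2: r = (1/2)^2 = 1/4).
r to a first cousin = 0.125 (first cousins share one grandparent pair — two paths of length 4: r = 2·(1/2)^4 = 1/8).
r to a double first cousin = 1/4 (double first cousins share both grandparent pairs — four paths of length 4: r = 4·(1/2)^4 = 1/4).
Summing one r·B term per recipient: 4·0.5·0.55 + 2·0.25·0.138 + 3·0.125·0.0866 + 1·0.25·0.384 = 1.297475.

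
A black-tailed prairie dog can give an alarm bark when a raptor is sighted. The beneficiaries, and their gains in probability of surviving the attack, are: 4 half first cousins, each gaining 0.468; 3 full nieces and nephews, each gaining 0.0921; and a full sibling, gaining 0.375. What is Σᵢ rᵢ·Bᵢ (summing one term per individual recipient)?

0.373575

r to a half first cousin = 1/16 (half first cousins share one grandparent — one path of length 4: r = (1/2)^4 = 1/16).
r to a full niece or nephew = 1/4 (full aunt/uncle↔niece/nephew: two paths of length 3 through the shared grandparent pair: r = 2·(1/2)^3 = 1/4).
r to a full sibling = 1/2 (full sibs share both parents — two paths of length 2: r = 2·(1/2)^2 = 1/2).
Summing one r·B term per recipient: 4·0.0625·0.468 + 3·0.25·0.0921 + 1·0.5·0.375 = 0.373575.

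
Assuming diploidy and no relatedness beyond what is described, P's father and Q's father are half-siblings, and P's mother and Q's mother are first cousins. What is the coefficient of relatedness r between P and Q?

0.09375

With two independent routes of shared ancestry, r is the sum of the two contributions.
P and Q are related in two ways: half first cousins through their fathers (r = 1/16) and second cousins through their mothers (r = 1/32).
r = 1/16 + 1/32 = 0.09375.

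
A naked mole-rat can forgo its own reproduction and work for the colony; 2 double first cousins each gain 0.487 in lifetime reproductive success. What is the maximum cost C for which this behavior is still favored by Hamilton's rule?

r to a double first cousin = 0.25 (double first cousins share both grandparent pairs — four paths of length 4: r = 4·(1/2)^4 = 1/4).
Hamilton's rule: n·r·B > C, so the trait is favored while C < n·r·B = 2·0.25·0.487 = 0.2435.

0.2435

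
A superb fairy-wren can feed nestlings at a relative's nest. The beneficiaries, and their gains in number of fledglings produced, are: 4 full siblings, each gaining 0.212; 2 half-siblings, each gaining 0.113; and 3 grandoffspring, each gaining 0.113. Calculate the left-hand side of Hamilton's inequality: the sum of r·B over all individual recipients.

r to a full sibling = 1/2 (full sibs share both parents — two paths of length 2: r = 2·(1/2)^2 = 1/2).
r to a half-sibling = 0.25 (half-sibs share one parent — one path of length 2: r = (1/2)^2 = 1/4).
r to a grandoffspring = 0.25 (two parent–offspring links: r = (1/2)^2 = 1/4).
Summing one r·B term per recipient: 4·0.5·0.212 + 2·0.25·0.113 + 3·0.25·0.113 = 0.56525.

0.56525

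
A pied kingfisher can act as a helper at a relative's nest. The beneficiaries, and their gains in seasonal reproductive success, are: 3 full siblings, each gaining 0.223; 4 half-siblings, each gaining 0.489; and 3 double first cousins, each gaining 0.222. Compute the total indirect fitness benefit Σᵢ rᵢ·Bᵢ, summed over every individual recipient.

0.99

r to a full sibling = 0.5 (full sibs share both parents — two paths of length 2: r = 2·(1/2)^2 = 1/2).
r to a half-sibling = 1/4 (half-sibs share one parent — one path of length 2: r = (1/2)^2 = 1/4).
r to a double first cousin = 1/4 (double first cousins share both grandparent pairs — four paths of length 4: r = 4·(1/2)^4 = 1/4).
Summing one r·B term per recipient: 3·0.5·0.223 + 4·0.25·0.489 + 3·0.25·0.222 = 0.99.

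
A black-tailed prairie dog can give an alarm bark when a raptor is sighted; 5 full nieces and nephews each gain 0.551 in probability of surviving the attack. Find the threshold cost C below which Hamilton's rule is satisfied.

0.68875

r to a full niece or nephew = 0.25 (full aunt/uncle↔niece/nephew: two paths of length 3 through the shared grandparent pair: r = 2·(1/2)^3 = 1/4).
Hamilton's rule: n·r·B > C, so the trait is favored while C < n·r·B = 5·0.25·0.551 = 0.68875.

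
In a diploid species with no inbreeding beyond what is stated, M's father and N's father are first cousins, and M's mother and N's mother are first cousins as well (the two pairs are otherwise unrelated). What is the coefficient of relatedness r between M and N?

0.0625

Independent pedigree routes through distinct common ancestors add.
M and N are related in two ways: second cousins through their fathers (r = 1/32) and second cousins through their mothers (r = 1/32).
r = 1/32 + 1/32 = 1/16 = 0.0625.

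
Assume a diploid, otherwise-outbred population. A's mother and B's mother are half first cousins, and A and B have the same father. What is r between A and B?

Wright's path rule: contributions from independent ancestry routes add.
A and B are related in two ways: half second cousins through their mothers (r = 1/64) and half-sibs through their shared father (r = 1/4).
r = 1/64 + 1/4 = 17/64 = 0.265625.

0.265625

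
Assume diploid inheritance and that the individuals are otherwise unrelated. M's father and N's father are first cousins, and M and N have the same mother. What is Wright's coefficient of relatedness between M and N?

0.28125

Independent pedigree routes through distinct common ancestors add.
M and N are related in two ways: second cousins through their fathers (r = 1/32) and half-sibs through their shared mother (r = 1/4).
r = 1/32 + 1/4 = 0.28125.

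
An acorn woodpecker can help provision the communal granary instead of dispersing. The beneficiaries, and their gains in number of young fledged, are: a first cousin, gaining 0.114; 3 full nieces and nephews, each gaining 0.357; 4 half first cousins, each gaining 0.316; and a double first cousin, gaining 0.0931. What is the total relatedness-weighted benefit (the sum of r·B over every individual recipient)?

r to a first cousin = 0.125 (first cousins share one grandparent pair — two paths of length 4: r = 2·(1/2)^4 = 1/8).
r to a full niece or nephew = 0.25 (full aunt/uncle↔niece/nephew: two paths of length 3 through the shared grandparent pair: r = 2·(1/2)^3 = 1/4).
r to a half first cousin = 0.0625 (half first cousins share one grandparent — one path of length 4: r = (1/2)^4 = 1/16).
r to a double first cousin = 1/4 (double first cousins share both grandparent pairs — four paths of length 4: r = 4·(1/2)^4 = 1/4).
Summing one r·B term per recipient: 1·0.125·0.114 + 3·0.25·0.357 + 4·0.0625·0.316 + 1·0.25·0.0931 = 0.384275.

0.384275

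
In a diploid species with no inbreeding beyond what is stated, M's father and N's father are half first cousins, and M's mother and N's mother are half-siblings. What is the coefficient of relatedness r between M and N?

0.078125

With two independent routes of shared ancestry, r is the sum of the two contributions.
M and N are related in two ways: half second cousins through their fathers (r = 1/64) and half first cousins through their mothers (r = 1/16).
r = 1/64 + 1/16 = 0.078125.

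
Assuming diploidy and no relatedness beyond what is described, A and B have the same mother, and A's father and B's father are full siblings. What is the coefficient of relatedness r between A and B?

Independent pedigree routes through distinct common ancestors add.
A and B are related in two ways: half-sibs through their shared mother (r = 1/4) and first cousins through their fathers (r = 1/8).
r = 1/4 + 1/8 = 3/8 = 0.375.

0.375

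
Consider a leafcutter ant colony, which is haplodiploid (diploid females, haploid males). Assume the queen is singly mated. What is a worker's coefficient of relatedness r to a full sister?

0.75

Haplodiploid full sisters inherit their father's entire haploid genome identically (contributing 1/2) and on average half of their mother's contribution (1/2 · 1/2 = 1/4); r = 1/2 + 1/4 = 3/4.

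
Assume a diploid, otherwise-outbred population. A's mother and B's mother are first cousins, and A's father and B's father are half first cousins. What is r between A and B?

0.046875

Relatedness sums over independent paths through distinct common ancestors.
A and B are related in two ways: second cousins through their mothers (r = 1/32) and half second cousins through their fathers (r = 1/64).
r = 1/32 + 1/64 = 0.046875.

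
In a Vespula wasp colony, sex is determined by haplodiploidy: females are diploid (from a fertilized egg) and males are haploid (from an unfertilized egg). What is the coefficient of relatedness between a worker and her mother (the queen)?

One meiotic link between diploid queen and diploid daughter: r = 1/2.

0.5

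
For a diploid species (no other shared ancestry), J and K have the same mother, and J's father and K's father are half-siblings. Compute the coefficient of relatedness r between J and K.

0.3125

Independent pedigree routes through distinct common ancestors add.
J and K are related in two ways: half-sibs through their shared mother (r = 1/4) and half first cousins through their fathers (r = 1/16).
r = 1/4 + 1/16 = 5/16 = 0.3125.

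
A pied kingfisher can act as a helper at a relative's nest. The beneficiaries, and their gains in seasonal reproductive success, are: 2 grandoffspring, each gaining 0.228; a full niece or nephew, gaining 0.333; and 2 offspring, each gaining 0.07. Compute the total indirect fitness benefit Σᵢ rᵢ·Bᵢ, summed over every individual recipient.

r to a grandoffspring = 0.25 (two parent–offspring links: r = (1/2)^2 = 1/4).
r to a full niece or nephew = 1/4 (full aunt/uncle↔niece/nephew: two paths of length 3 through the shared grandparent pair: r = 2·(1/2)^3 = 1/4).
r to an offspring = 0.5 (one parent–offspring link: r = (1/2)^1 = 1/2).
Summing one r·B term per recipient: 2·0.25·0.228 + 1·0.25·0.333 + 2·0.5·0.07 = 0.26725.

0.26725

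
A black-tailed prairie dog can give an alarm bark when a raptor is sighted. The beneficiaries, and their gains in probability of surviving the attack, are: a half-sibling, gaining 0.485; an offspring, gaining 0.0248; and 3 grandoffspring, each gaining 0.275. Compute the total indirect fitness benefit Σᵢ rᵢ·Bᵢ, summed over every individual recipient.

r to a half-sibling = 1/4 (half-sibs share one parent — one path of length 2: r = (1/2)^2 = 1/4).
r to an offspring = 1/2 (one parent–offspring link: r = (1/2)^1 = 1/2).
r to a grandoffspring = 0.25 (two parent–offspring links: r = (1/2)^2 = 1/4).
Summing one r·B term per recipient: 1·0.25·0.485 + 1·0.5·0.0248 + 3·0.25·0.275 = 0.3399.

0.3399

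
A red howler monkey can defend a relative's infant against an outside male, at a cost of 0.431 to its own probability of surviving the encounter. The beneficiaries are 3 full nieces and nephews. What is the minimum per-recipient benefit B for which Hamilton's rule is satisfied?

r to a full niece or nephew = 0.25 (full aunt/uncle↔niece/nephew: two paths of length 3 through the shared grandparent pair: r = 2·(1/2)^3 = 1/4).
Hamilton's rule with n recipients of equal r: n·r·B > C, so B > C/(n·r) = 0.431/(3·0.25) = 0.5747.

0.5747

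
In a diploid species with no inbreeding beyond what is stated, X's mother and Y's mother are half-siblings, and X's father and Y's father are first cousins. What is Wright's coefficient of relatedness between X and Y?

0.09375

With two independent routes of shared ancestry, r is the sum of the two contributions.
X and Y are related in two ways: half first cousins through their mothers (r = 1/16) and second cousins through their fathers (r = 1/32).
r = 1/16 + 1/32 = 0.09375.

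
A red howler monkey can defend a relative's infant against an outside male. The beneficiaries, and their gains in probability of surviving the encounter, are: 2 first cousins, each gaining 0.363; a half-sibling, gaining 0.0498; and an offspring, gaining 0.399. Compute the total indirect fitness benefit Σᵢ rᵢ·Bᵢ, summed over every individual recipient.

0.3027

r to a first cousin = 1/8 (first cousins share one grandparent pair — two paths of length 4: r = 2·(1/2)^4 = 1/8).
r to a half-sibling = 1/4 (half-sibs share one parent — one path of length 2: r = (1/2)^2 = 1/4).
r to an offspring = 0.5 (one parent–offspring link: r = (1/2)^1 = 1/2).
Summing one r·B term per recipient: 2·0.125·0.363 + 1·0.25·0.0498 + 1·0.5·0.399 = 0.3027.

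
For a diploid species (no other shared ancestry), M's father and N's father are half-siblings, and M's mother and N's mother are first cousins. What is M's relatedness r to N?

0.09375

With two independent routes of shared ancestry, r is the sum of the two contributions.
M and N are related in two ways: half first cousins through their fathers (r = 1/16) and second cousins through their mothers (r = 1/32).
r = 1/16 + 1/32 = 0.09375.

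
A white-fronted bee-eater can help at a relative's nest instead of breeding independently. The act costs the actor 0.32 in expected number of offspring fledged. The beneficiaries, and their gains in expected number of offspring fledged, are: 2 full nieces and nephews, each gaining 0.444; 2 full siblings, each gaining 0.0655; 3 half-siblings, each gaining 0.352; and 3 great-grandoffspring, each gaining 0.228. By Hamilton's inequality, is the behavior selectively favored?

Hamilton's rule: the trait is favored when the sum of r·B over every recipient exceeds the actor's cost C.
r to a full niece or nephew = 1/4 (full aunt/uncle↔niece/nephew: two paths of length 3 through the shared grandparent pair: r = 2·(1/2)^3 = 1/4).
r to a full sibling = 1/2 (full sibs share both parents — two paths of length 2: r = 2·(1/2)^2 = 1/2).
r to a half-sibling = 0.25 (half-sibs share one parent — one path of length 2: r = (1/2)^2 = 1/4).
r to a great-grandoffspring = 0.125 (three parent–offspring links: r = (1/2)^3 = 1/8).
Summing one r·B term per recipient: 2·0.25·0.444 + 2·0.5·0.0655 + 3·0.25·0.352 + 3·0.125·0.228 = 0.637.
0.637 > 0.32: the indirect benefit exceeds the cost.

Yes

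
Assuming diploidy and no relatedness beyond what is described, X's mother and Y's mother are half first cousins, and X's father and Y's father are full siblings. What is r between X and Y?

Wright's path rule: contributions from independent ancestry routes add.
X and Y are related in two ways: half second cousins through their mothers (r = 1/64) and first cousins through their fathers (r = 1/8).
r = 1/64 + 1/8 = 9/64 = 0.140625.

0.140625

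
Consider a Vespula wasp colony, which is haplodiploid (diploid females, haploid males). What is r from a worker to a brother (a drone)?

0.25

Her haploid brother carries none of their father's genes and a random half of their mother's genome; that half matches the maternal half of her own genome with probability 1/2: r = 1/2 · 1/2 = 1/4.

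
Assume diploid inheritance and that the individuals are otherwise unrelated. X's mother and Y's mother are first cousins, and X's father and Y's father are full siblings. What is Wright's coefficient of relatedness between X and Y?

0.15625

With two independent routes of shared ancestry, r is the sum of the two contributions.
X and Y are related in two ways: second cousins through their mothers (r = 1/32) and first cousins through their fathers (r = 1/8).
r = 1/32 + 1/8 = 5/32 = 0.15625.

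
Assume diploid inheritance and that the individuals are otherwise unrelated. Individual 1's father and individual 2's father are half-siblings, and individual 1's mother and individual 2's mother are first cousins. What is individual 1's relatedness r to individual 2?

Relatedness sums over independent paths through distinct common ancestors.
Individual 1 and individual 2 are related in two ways: half first cousins through their fathers (r = 1/16) and second cousins through their mothers (r = 1/32).
r = 1/16 + 1/32 = 0.09375.

0.09375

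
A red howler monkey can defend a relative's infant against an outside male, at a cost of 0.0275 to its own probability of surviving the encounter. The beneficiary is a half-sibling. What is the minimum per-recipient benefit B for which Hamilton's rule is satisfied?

0.11

r to a half-sibling = 1/4 (half-sibs share one parent — one path of length 2: r = (1/2)^2 = 1/4).
Hamilton's rule with n recipients of equal r: n·r·B > C, so B > C/(n·r) = 0.0275/(1·0.25) = 0.11.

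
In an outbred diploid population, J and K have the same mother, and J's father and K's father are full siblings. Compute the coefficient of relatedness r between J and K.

0.375

Wright's path rule: contributions from independent ancestry routes add.
J and K are related in two ways: half-sibs through their shared mother (r = 1/4) and first cousins through their fathers (r = 1/8).
r = 1/4 + 1/8 = 0.375.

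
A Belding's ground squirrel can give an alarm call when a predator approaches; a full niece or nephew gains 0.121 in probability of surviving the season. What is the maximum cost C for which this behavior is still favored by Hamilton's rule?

r to a full niece or nephew = 0.25 (full aunt/uncle↔niece/nephew: two paths of length 3 through the shared grandparent pair: r = 2·(1/2)^3 = 1/4).
Hamilton's rule: n·r·B > C, so the trait is favored while C < n·r·B = 1·0.25·0.121 = 0.03025.

0.03025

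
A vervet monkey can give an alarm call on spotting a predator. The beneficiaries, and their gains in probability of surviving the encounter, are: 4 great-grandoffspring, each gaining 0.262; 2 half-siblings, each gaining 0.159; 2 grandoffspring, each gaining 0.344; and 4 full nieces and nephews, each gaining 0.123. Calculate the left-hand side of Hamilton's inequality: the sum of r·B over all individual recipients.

0.5055

r to a great-grandoffspring = 1/8 (three parent–offspring links: r = (1/2)^3 = 1/8).
r to a half-sibling = 0.25 (half-sibs share one parent — one path of length 2: r = (1/2)^2 = 1/4).
r to a grandoffspring = 0.25 (two parent–offspring links: r = (1/2)^2 = 1/4).
r to a full niece or nephew = 0.25 (full aunt/uncle↔niece/nephew: two paths of length 3 through the shared grandparent pair: r = 2·(1/2)^3 = 1/4).
Summing one r·B term per recipient: 4·0.125·0.262 + 2·0.25·0.159 + 2·0.25·0.344 + 4·0.25·0.123 = 0.5055.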